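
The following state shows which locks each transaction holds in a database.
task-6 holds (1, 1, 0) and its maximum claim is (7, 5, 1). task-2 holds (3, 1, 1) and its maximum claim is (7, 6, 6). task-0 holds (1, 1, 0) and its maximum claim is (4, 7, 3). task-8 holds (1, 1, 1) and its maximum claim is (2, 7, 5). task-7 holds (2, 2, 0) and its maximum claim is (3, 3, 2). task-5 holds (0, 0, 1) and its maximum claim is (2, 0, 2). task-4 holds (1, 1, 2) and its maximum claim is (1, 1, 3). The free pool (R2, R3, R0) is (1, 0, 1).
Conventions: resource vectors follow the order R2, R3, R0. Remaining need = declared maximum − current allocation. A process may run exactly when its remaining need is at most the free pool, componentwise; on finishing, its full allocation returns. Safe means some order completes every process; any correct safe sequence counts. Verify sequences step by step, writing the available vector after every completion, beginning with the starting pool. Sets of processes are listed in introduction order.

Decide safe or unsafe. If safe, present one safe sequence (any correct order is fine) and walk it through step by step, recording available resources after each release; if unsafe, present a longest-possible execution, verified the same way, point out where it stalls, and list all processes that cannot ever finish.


UNSAFE.
Key observation: after task-4, task-7, task-5 complete, (4, 3, 4) is the best the pool ever gets, yet each leftover process wants more R3.
The run task-4, task-7, task-5 cannot be extended any further. Check, step by step:
  pool = (1, 0, 1)
  task-4: need (0, 0, 1) fits (1, 0, 1); releases (1, 1, 2), pool now (2, 1, 3)
  task-7: need (1, 1, 2) fits (2, 1, 3); releases (2, 2, 0), pool now (4, 3, 3)
  task-5: need (2, 0, 1) fits (4, 3, 3); releases (0, 0, 1), pool now (4, 3, 4)
  task-6 cannot run: need (6, 4, 1) vs free (4, 3, 4) (insufficient R2 and R3)
  task-2 cannot run: need (4, 5, 5) vs free (4, 3, 4) (insufficient R3 and R0)
  task-0 cannot run: need (3, 6, 3) vs free (4, 3, 4) (insufficient R3)
  task-8 cannot run: need (1, 6, 4) vs free (4, 3, 4) (insufficient R3)
Processes that can never finish: task-6, task-2, task-0 and task-8.


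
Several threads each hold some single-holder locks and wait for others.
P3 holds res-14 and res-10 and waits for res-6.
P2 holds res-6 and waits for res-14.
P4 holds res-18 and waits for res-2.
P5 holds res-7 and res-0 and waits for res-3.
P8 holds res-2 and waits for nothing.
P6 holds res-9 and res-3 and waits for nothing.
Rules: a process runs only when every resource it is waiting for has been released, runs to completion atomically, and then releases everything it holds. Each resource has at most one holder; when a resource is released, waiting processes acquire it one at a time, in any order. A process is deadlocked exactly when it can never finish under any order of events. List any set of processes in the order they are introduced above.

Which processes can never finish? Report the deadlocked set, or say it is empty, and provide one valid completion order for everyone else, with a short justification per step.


Deadlocked set: P3 and P2.
Key observation: the cycle P3 -> P2 -> P3 can never break — each member waits on the next; no other process is dragged down with it.
The rest can finish in the order P8, P6, P4, P5.
Step-by-step check:
  P8 waits on nothing -> runs at once and releases res-2
  P6 waits on nothing -> runs at once and releases res-9 and res-3
  P4: everything it awaited (res-2) is free; runs, freeing res-18
  P5: everything it awaited (res-3) is free; runs, freeing res-7 and res-0


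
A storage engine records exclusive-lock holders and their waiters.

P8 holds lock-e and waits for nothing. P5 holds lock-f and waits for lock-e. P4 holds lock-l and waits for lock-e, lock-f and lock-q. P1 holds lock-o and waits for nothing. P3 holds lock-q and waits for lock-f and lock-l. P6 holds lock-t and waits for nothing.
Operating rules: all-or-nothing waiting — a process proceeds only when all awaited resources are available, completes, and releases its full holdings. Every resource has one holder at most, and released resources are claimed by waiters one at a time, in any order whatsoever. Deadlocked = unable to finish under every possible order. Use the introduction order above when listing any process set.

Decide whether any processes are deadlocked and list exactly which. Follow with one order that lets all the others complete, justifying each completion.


The deadlocked set is P4 and P3.
Key observation: along P4 -> P3 -> P4, each member waits on what the next one holds — a deadlock; no other process is dragged down with it.
The rest can finish in the order P1, P6, P8, P5.
Check, step by step:
  run P1 (it waits on nothing); releases lock-o
  run P6 (it waits on nothing); releases lock-t
  run P8 (it waits on nothing); releases lock-e
  run P5 (all its waits — lock-e — are resolved); releases lock-f


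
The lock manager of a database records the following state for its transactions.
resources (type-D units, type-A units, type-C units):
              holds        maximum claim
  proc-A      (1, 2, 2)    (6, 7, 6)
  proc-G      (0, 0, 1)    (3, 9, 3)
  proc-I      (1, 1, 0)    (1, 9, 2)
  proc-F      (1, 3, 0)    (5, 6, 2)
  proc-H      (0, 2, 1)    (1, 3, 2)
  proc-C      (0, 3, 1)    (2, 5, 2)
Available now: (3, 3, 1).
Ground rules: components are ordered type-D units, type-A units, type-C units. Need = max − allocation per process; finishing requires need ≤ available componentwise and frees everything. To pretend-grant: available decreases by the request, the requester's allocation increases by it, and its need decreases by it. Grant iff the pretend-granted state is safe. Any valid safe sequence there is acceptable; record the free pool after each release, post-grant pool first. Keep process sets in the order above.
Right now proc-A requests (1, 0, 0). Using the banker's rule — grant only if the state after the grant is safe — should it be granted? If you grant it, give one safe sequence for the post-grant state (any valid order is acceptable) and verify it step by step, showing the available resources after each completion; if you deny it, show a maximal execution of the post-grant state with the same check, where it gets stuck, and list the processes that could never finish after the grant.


DENY. Granting would leave the state unsafe.
Key observation: type-D units is the bottleneck — with proc-C, proc-H, proc-I, proc-G done the pool holds (3, 9, 4), short of every remaining need.
After a pretend grant, a maximal execution: proc-C, proc-H, proc-I, proc-G — then nothing else fits. Step-by-step check:
  pool = (2, 3, 1)
  run proc-C (needs (2, 2, 1), free (2, 3, 1)); after release of (0, 3, 1) the pool is (2, 6, 2)
  run proc-H (needs (1, 1, 1), free (2, 6, 2)); after release of (0, 2, 1) the pool is (2, 8, 3)
  run proc-I (needs (0, 8, 2), free (2, 8, 3)); after release of (1, 1, 0) the pool is (3, 9, 3)
  run proc-G (needs (3, 9, 2), free (3, 9, 3)); after release of (0, 0, 1) the pool is (3, 9, 4)
  proc-A cannot run: need (4, 5, 4) vs free (3, 9, 4) (insufficient type-D units)
  proc-F cannot run: need (4, 3, 2) vs free (3, 9, 4) (insufficient type-D units)
Processes that could never finish after the grant: proc-A and proc-F.


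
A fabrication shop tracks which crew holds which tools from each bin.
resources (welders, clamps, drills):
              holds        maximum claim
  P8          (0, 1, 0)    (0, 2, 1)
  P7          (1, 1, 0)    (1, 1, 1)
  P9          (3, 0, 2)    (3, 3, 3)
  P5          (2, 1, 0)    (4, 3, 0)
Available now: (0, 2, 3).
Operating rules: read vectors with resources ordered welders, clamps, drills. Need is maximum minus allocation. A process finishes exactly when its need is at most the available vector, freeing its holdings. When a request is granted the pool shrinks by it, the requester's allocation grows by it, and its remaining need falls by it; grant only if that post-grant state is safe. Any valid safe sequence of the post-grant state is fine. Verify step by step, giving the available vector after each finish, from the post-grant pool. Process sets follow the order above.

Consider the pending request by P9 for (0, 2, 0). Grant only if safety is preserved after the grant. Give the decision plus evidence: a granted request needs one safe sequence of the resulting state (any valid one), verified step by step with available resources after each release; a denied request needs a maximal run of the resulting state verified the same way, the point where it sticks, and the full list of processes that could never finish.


GRANT. The post-grant state is safe; one safe sequence: P7, P9, P5, P8.
Key observation: with (0, 0, 3) left after the transfer, P7 can run at once — the state stays safe.
Check on the post-grant state, step by step:
  pool = (0, 0, 3)
  run P7 (needs (0, 0, 1), free (0, 0, 3)); after release of (1, 1, 0) the pool is (1, 1, 3)
  run P9 (needs (0, 1, 1), free (1, 1, 3)); after release of (3, 2, 2) the pool is (4, 3, 5)
  run P5 (needs (2, 2, 0), free (4, 3, 5)); after release of (2, 1, 0) the pool is (6, 4, 5)
  run P8 (needs (0, 1, 1), free (6, 4, 5)); after release of (0, 1, 0) the pool is (6, 5, 5)


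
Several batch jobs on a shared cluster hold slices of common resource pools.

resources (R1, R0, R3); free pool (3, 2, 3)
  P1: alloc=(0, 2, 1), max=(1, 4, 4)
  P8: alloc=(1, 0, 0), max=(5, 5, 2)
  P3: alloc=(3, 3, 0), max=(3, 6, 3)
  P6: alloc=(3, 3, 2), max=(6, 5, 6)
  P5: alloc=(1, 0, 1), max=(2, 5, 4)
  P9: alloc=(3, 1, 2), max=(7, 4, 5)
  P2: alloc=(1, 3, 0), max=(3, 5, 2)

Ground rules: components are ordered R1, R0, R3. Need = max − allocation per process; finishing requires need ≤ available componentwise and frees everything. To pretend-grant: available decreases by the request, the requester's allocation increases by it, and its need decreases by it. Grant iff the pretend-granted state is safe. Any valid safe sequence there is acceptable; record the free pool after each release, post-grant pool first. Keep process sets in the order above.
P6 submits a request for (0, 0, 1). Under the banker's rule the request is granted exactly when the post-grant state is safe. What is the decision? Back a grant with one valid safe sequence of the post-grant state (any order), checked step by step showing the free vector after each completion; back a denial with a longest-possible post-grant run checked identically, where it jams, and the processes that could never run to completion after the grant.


DENY — the pretend-granted state is unsafe.
Key observation: R3 is the bottleneck — with P2, P8 done the pool holds (5, 5, 2), short of every remaining need.
After a pretend grant, a maximal execution: P2, P8 — then nothing else fits. Verifying each step:
  pool = (3, 2, 2)
  P2 needs (2, 2, 2) <= (3, 2, 2) -> finishes; pool += (1, 3, 0) = (4, 5, 2)
  P8 needs (4, 5, 2) <= (4, 5, 2) -> finishes; pool += (1, 0, 0) = (5, 5, 2)
  blocked: P1 wants (1, 2, 3), pool (5, 5, 2) — not enough R3
  blocked: P3 wants (0, 3, 3), pool (5, 5, 2) — not enough R3
  blocked: P6 wants (3, 2, 3), pool (5, 5, 2) — not enough R3
  blocked: P5 wants (1, 5, 3), pool (5, 5, 2) — not enough R3
  blocked: P9 wants (4, 3, 3), pool (5, 5, 2) — not enough R3
Processes that could never finish after the grant: P1, P3, P6, P5 and P9.


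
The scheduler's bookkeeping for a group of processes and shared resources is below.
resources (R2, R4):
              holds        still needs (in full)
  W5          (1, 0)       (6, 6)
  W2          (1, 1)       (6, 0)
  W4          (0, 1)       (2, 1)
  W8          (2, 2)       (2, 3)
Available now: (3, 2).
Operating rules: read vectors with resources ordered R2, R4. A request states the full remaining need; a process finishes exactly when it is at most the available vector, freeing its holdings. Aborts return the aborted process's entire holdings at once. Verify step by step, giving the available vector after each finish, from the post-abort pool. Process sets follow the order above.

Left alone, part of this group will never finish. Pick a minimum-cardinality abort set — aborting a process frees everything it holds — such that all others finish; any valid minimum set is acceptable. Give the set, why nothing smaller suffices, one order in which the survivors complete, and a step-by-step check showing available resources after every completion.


Minimum abort set: W2.
Key observation: before aborting W2, W5 was permanently blocked — no order could ever run it; afterwards it completes at step 3.
Minimality: the empty abort set fails — the state is deadlocked as it stands.
The survivors complete as W8, W4, W5. Step-by-step check (starting from the post-abort pool):
  pool = (4, 3)
  W8: need (2, 3) fits (4, 3); releases (2, 2), pool now (6, 5)
  W4: need (2, 1) fits (6, 5); releases (0, 1), pool now (6, 6)
  W5: need (6, 6) fits (6, 6); releases (1, 0), pool now (7, 6)


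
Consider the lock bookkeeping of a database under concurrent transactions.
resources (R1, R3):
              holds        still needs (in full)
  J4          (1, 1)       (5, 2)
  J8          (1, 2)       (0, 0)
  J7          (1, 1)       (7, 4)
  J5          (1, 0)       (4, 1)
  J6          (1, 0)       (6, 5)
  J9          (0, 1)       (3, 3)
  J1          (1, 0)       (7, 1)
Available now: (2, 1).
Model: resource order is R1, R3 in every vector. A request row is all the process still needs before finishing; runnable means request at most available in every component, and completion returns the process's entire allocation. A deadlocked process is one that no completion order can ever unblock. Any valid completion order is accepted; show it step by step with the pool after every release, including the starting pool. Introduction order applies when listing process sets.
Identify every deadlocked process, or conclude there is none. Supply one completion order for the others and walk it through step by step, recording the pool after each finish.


The deadlocked set is J4, J7, J5, J6 and J1.
Key observation: R1 is the bottleneck — with J8, J9 done the pool holds (3, 4), short of every remaining need.
The rest can finish in the order J8, J9. Walking it through:
  pool = (2, 1)
  J8 needs (0, 0) <= (2, 1) -> finishes; pool += (1, 2) = (3, 3)
  J9 needs (3, 3) <= (3, 3) -> finishes; pool += (0, 1) = (3, 4)
The blocked processes can never fit:
  J4 cannot run: need (5, 2) vs free (3, 4) (insufficient R1)
  J7 cannot run: need (7, 4) vs free (3, 4) (insufficient R1)
  J5 cannot run: need (4, 1) vs free (3, 4) (insufficient R1)
  J6 cannot run: need (6, 5) vs free (3, 4) (insufficient R1 and R3)
  J1 cannot run: need (7, 1) vs free (3, 4) (insufficient R1)


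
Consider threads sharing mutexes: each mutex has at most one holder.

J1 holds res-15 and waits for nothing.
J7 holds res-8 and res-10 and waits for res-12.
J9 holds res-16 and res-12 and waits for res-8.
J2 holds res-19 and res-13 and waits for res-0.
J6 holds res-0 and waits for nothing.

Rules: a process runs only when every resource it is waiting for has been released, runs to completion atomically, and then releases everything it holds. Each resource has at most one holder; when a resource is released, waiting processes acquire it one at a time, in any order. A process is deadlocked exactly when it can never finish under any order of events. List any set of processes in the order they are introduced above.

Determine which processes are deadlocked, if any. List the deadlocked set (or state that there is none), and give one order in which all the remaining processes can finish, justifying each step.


Deadlocked: J7 and J9.
Key observation: the loop J7 -> J9 -> J7 blocks itself forever; no other process is dragged down with it.
One completion order for the rest: J1, J6, J2.
Verifying each step:
  J1: no waits; runs immediately, freeing res-15
  J6: no waits; runs immediately, freeing res-0
  J2 waits on res-0 — all released -> runs and releases res-19 and res-13


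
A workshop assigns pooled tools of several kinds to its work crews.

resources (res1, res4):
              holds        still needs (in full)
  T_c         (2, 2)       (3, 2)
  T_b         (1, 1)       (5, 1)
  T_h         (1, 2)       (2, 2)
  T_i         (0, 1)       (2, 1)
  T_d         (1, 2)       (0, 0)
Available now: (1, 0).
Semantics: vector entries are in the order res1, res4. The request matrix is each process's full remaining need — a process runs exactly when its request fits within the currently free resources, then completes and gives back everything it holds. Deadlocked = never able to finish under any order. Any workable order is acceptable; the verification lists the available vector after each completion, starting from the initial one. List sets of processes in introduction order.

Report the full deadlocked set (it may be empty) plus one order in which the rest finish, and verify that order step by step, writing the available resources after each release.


No process is deadlocked.
Key observation: there is always a runnable process — T_d first — so the state unwinds completely.
The rest can finish in the order T_d, T_h, T_c, T_b, T_i. Check, step by step:
  pool = (1, 0)
  T_d: need (0, 0) fits (1, 0); releases (1, 2), pool now (2, 2)
  T_h: need (2, 2) fits (2, 2); releases (1, 2), pool now (3, 4)
  T_c: need (3, 2) fits (3, 4); releases (2, 2), pool now (5, 6)
  T_b: need (5, 1) fits (5, 6); releases (1, 1), pool now (6, 7)
  T_i: need (2, 1) fits (6, 7); releases (0, 1), pool now (6, 8)


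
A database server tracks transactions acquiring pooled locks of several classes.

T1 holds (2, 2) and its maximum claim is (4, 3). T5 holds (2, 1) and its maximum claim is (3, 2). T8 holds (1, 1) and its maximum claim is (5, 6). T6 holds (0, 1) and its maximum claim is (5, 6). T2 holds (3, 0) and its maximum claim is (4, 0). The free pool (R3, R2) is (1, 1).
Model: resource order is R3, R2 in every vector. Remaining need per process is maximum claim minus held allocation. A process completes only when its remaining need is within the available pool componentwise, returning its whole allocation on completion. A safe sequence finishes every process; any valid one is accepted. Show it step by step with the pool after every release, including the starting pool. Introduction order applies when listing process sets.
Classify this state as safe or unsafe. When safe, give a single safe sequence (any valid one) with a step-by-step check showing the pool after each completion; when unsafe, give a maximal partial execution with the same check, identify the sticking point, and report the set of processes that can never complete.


UNSAFE.
Key observation: R2 is the bottleneck — with T5, T1, T2 done the pool holds (8, 4), short of every remaining need.
Going as far as possible: T5, T1, T2; after that, nothing fits. Walking it through:
  pool = (1, 1)
  run T5 (needs (1, 1), free (1, 1)); after release of (2, 1) the pool is (3, 2)
  run T1 (needs (2, 1), free (3, 2)); after release of (2, 2) the pool is (5, 4)
  run T2 (needs (1, 0), free (5, 4)); after release of (3, 0) the pool is (8, 4)
  T8 cannot run: need (4, 5) vs free (8, 4) (insufficient R2)
  T6 cannot run: need (5, 5) vs free (8, 4) (insufficient R2)
Never able to finish: T8 and T6.


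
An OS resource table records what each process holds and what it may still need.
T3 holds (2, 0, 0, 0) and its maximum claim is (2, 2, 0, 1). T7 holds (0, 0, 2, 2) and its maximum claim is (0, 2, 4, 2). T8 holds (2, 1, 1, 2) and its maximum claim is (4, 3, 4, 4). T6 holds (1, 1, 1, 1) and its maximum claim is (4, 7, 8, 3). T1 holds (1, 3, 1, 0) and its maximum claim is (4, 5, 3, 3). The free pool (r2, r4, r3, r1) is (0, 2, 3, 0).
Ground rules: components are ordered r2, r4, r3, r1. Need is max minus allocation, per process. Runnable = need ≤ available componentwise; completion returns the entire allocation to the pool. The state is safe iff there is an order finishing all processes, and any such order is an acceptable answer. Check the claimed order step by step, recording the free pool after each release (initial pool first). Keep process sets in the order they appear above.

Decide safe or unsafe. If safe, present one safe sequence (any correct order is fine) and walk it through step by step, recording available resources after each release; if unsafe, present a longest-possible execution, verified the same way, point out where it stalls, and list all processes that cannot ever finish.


The state is SAFE; one workable sequence: T7, T3, T8, T1, T6.
Key observation: T7 is the earliest step where a requested resource binds exactly: need (0, 2, 2, 0), pool (0, 2, 3, 0) at its turn.
Step-by-step check:
  pool = (0, 2, 3, 0)
  T7: need (0, 2, 2, 0) fits (0, 2, 3, 0); releases (0, 0, 2, 2), pool now (0, 2, 5, 2)
  T3: need (0, 2, 0, 1) fits (0, 2, 5, 2); releases (2, 0, 0, 0), pool now (2, 2, 5, 2)
  T8: need (2, 2, 3, 2) fits (2, 2, 5, 2); releases (2, 1, 1, 2), pool now (4, 3, 6, 4)
  T1: need (3, 2, 2, 3) fits (4, 3, 6, 4); releases (1, 3, 1, 0), pool now (5, 6, 7, 4)
  T6: need (3, 6, 7, 2) fits (5, 6, 7, 4); releases (1, 1, 1, 1), pool now (6, 7, 8, 5)


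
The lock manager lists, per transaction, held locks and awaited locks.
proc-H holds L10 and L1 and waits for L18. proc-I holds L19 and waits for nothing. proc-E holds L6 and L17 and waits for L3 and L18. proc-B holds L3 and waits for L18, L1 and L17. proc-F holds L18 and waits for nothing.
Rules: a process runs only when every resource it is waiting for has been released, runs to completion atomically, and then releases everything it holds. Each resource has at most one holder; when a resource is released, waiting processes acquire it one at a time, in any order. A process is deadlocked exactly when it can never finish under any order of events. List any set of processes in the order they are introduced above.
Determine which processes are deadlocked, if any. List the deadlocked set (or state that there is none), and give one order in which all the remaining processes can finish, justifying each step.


The deadlocked set is proc-E and proc-B.
Key observation: along proc-E -> proc-B -> proc-E, each member waits on what the next one holds — a deadlock; no other process is dragged down with it.
The rest can finish in the order proc-I, proc-F, proc-H.
Verifying each step:
  run proc-I (it waits on nothing); releases L19
  run proc-F (it waits on nothing); releases L18
  proc-H: everything it awaited (L18) is free; runs, freeing L10 and L1


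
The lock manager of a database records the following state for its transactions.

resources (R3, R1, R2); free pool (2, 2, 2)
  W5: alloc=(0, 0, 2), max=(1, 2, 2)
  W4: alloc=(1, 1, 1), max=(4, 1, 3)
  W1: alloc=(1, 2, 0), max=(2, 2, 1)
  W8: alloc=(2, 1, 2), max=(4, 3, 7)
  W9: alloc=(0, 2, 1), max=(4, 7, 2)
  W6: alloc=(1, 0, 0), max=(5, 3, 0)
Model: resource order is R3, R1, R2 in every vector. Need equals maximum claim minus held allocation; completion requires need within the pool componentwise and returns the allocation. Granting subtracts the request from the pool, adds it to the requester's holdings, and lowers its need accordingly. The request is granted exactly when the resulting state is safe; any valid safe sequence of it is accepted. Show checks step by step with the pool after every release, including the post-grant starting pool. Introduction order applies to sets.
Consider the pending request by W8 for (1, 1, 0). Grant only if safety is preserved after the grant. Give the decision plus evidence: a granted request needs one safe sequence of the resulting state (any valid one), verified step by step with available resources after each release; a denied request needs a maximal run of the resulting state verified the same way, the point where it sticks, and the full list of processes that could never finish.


DENY — the pretend-granted state is unsafe.
Key observation: after W1, W5 the pool peaks at (2, 3, 4), and each blocked process is short somewhere: W4 on R3; W8 on R2; W9 on R3, R1; W6 on R3.
Pretend the grant happened; the run W1, W5 goes as far as possible. Check, step by step:
  pool = (1, 1, 2)
  W1 needs (1, 0, 1) <= (1, 1, 2) -> finishes; pool += (1, 2, 0) = (2, 3, 2)
  W5 needs (1, 2, 0) <= (2, 3, 2) -> finishes; pool += (0, 0, 2) = (2, 3, 4)
  W4 still needs (3, 0, 2) but only (2, 3, 4) is free — short on R3
  W8 still needs (1, 1, 5) but only (2, 3, 4) is free — short on R2
  W9 still needs (4, 5, 1) but only (2, 3, 4) is free — short on R3 and R1
  W6 still needs (4, 3, 0) but only (2, 3, 4) is free — short on R3
Processes that could never finish after the grant: W4, W8, W9 and W6.


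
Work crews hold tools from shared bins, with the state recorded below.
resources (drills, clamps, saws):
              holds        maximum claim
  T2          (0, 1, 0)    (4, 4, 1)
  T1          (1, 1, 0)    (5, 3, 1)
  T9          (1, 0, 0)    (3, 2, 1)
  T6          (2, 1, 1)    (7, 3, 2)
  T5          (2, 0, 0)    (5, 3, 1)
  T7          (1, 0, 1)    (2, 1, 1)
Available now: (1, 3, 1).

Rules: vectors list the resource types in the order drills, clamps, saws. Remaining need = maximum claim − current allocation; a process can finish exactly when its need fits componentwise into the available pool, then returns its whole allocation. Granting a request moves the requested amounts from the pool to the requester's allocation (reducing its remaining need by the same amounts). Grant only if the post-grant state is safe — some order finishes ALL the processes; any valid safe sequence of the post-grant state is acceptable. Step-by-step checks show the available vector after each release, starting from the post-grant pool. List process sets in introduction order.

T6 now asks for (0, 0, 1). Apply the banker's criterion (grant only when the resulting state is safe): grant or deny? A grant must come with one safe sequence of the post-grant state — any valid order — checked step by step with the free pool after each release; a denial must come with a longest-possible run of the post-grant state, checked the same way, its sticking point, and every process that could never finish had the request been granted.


GRANT: granting preserves safety; a valid post-grant sequence is T7, T9, T5, T2, T6, T1.
Key observation: with (1, 3, 0) left after the transfer, T7 can run at once — the state stays safe.
Check on the post-grant state, step by step:
  pool = (1, 3, 0)
  T7: need (1, 1, 0) fits (1, 3, 0); releases (1, 0, 1), pool now (2, 3, 1)
  T9: need (2, 2, 1) fits (2, 3, 1); releases (1, 0, 0), pool now (3, 3, 1)
  T5: need (3, 3, 1) fits (3, 3, 1); releases (2, 0, 0), pool now (5, 3, 1)
  T2: need (4, 3, 1) fits (5, 3, 1); releases (0, 1, 0), pool now (5, 4, 1)
  T6: need (5, 2, 0) fits (5, 4, 1); releases (2, 1, 2), pool now (7, 5, 3)
  T1: need (4, 2, 1) fits (7, 5, 3); releases (1, 1, 0), pool now (8, 6, 3)


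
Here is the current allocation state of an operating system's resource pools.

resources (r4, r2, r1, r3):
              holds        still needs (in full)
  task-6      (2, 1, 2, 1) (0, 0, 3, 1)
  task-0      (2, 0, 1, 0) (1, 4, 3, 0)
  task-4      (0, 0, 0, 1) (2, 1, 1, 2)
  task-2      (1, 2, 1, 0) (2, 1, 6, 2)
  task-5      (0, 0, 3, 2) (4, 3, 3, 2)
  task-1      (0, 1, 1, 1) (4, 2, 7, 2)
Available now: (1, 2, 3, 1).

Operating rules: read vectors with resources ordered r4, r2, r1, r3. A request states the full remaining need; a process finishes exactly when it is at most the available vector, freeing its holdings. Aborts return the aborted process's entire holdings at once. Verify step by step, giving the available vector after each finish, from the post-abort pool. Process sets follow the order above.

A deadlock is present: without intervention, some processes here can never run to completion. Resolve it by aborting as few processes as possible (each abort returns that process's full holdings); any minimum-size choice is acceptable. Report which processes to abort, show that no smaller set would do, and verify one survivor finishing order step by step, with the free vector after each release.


Minimum abort set: task-5.
Key observation: before aborting task-5, task-2 was permanently blocked — no order could ever run it; afterwards it completes at step 3.
Why nothing smaller works: aborting no one leaves the state deadlocked as given.
One survivor order: task-6, task-4, task-2, task-0, task-1. Step-by-step check (post-abort pool first):
  pool = (1, 2, 6, 3)
  task-6: need (0, 0, 3, 1) fits (1, 2, 6, 3); releases (2, 1, 2, 1), pool now (3, 3, 8, 4)
  task-4: need (2, 1, 1, 2) fits (3, 3, 8, 4); releases (0, 0, 0, 1), pool now (3, 3, 8, 5)
  task-2: need (2, 1, 6, 2) fits (3, 3, 8, 5); releases (1, 2, 1, 0), pool now (4, 5, 9, 5)
  task-0: need (1, 4, 3, 0) fits (4, 5, 9, 5); releases (2, 0, 1, 0), pool now (6, 5, 10, 5)
  task-1: need (4, 2, 7, 2) fits (6, 5, 10, 5); releases (0, 1, 1, 1), pool now (6, 6, 11, 6)


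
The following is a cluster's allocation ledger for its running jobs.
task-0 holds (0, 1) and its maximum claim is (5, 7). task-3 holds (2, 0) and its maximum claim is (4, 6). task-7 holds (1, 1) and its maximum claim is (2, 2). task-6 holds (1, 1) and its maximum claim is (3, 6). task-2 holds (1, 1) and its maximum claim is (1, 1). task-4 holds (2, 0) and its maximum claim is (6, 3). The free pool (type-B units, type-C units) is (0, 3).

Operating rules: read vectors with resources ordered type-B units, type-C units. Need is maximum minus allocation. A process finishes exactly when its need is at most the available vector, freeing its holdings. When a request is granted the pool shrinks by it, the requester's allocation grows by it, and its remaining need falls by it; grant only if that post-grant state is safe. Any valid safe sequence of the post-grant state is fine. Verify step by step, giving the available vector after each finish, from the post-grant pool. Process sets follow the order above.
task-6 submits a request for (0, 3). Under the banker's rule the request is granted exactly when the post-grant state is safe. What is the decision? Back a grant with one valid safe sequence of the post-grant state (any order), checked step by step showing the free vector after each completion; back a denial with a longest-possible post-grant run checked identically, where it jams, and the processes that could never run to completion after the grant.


GRANT — the state after the grant stays safe, e.g. via task-2, task-7, task-6, task-3, task-4, task-0.
Key observation: the transfer keeps a workable pool ((0, 0)); task-2 starts the safe sequence.
Verifying the post-grant state step by step:
  pool = (0, 0)
  run task-2 (needs (0, 0), free (0, 0)); after release of (1, 1) the pool is (1, 1)
  run task-7 (needs (1, 1), free (1, 1)); after release of (1, 1) the pool is (2, 2)
  run task-6 (needs (2, 2), free (2, 2)); after release of (1, 4) the pool is (3, 6)
  run task-3 (needs (2, 6), free (3, 6)); after release of (2, 0) the pool is (5, 6)
  run task-4 (needs (4, 3), free (5, 6)); after release of (2, 0) the pool is (7, 6)
  run task-0 (needs (5, 6), free (7, 6)); after release of (0, 1) the pool is (7, 7)


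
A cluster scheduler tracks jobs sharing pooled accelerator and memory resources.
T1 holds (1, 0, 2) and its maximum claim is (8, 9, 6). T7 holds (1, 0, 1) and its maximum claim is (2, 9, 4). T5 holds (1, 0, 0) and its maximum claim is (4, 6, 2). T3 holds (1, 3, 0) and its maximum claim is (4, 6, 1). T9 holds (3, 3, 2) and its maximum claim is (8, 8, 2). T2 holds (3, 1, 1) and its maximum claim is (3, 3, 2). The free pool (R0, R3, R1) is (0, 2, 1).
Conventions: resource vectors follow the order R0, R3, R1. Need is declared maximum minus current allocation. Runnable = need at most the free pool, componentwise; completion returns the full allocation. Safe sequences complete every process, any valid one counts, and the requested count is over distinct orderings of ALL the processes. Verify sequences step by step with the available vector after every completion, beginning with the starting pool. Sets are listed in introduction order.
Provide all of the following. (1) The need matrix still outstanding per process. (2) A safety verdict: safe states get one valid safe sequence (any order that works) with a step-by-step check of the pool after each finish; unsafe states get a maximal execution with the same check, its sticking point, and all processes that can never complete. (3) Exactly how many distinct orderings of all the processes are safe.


(1) Remaining need (order R0, R3, R1):
  T1: (7, 9, 4)
  T7: (1, 9, 3)
  T5: (3, 6, 2)
  T3: (3, 3, 1)
  T9: (5, 5, 0)
  T2: (0, 2, 1)
(2) SAFE, for example via the order T2, T3, T5, T9, T1, T7.
Key observation: reading the order forward, T2 is the first process whose need (0, 2, 1) meets the free pool (0, 2, 1) exactly on a resource it requests.
Verifying each step:
  pool = (0, 2, 1)
  T2 needs (0, 2, 1) <= (0, 2, 1) -> finishes; pool += (3, 1, 1) = (3, 3, 2)
  T3 needs (3, 3, 1) <= (3, 3, 2) -> finishes; pool += (1, 3, 0) = (4, 6, 2)
  T5 needs (3, 6, 2) <= (4, 6, 2) -> finishes; pool += (1, 0, 0) = (5, 6, 2)
  T9 needs (5, 5, 0) <= (5, 6, 2) -> finishes; pool += (3, 3, 2) = (8, 9, 4)
  T1 needs (7, 9, 4) <= (8, 9, 4) -> finishes; pool += (1, 0, 2) = (9, 9, 6)
  T7 needs (1, 9, 3) <= (9, 9, 6) -> finishes; pool += (1, 0, 1) = (10, 9, 7)
(3) Exactly 2 of the possible complete orderings are safe sequences.


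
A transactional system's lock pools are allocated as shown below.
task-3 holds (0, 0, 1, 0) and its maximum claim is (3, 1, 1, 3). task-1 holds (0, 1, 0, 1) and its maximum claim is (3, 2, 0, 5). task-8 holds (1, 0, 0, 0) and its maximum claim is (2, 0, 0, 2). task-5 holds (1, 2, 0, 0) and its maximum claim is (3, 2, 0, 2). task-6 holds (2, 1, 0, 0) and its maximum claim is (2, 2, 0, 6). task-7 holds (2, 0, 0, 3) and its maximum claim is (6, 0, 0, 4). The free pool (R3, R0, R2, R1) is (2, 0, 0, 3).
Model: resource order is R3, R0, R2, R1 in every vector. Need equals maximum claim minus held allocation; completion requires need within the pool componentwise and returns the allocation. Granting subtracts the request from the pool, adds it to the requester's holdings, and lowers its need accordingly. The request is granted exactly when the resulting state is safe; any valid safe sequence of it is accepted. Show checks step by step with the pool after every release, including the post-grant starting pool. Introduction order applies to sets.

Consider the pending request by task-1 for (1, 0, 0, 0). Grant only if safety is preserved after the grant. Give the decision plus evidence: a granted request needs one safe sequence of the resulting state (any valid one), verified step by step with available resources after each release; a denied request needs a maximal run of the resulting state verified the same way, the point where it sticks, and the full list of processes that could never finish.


DENY. Granting would leave the state unsafe.
Key observation: after task-8, task-5, task-3 the pool peaks at (3, 2, 1, 3), and each blocked process is short somewhere: task-1 on R1; task-6 on R1; task-7 on R3.
Pretend the grant happened; the run task-8, task-5, task-3 goes as far as possible. Verifying each step:
  pool = (1, 0, 0, 3)
  task-8: need (1, 0, 0, 2) fits (1, 0, 0, 3); releases (1, 0, 0, 0), pool now (2, 0, 0, 3)
  task-5: need (2, 0, 0, 2) fits (2, 0, 0, 3); releases (1, 2, 0, 0), pool now (3, 2, 0, 3)
  task-3: need (3, 1, 0, 3) fits (3, 2, 0, 3); releases (0, 0, 1, 0), pool now (3, 2, 1, 3)
  task-1 cannot run: need (2, 1, 0, 4) vs free (3, 2, 1, 3) (insufficient R1)
  task-6 cannot run: need (0, 1, 0, 6) vs free (3, 2, 1, 3) (insufficient R1)
  task-7 cannot run: need (4, 0, 0, 1) vs free (3, 2, 1, 3) (insufficient R3)
Post-grant, the permanently blocked set is task-1, task-6 and task-7.


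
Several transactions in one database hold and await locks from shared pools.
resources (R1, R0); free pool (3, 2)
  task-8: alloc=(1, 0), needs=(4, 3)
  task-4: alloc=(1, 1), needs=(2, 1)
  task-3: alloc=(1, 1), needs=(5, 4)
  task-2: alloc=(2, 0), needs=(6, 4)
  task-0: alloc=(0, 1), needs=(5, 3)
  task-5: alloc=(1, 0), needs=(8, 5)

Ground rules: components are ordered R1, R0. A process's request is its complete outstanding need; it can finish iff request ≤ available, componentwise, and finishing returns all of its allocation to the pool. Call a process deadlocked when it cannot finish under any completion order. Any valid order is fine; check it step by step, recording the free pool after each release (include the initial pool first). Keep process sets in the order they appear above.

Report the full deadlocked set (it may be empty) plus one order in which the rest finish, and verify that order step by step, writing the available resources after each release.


No process is deadlocked.
Key observation: beginning at task-4, releases accumulate fast enough that every process eventually fits.
The rest can finish in the order task-4, task-8, task-0, task-3, task-2, task-5. Walking it through:
  pool = (3, 2)
  run task-4 (needs (2, 1), free (3, 2)); after release of (1, 1) the pool is (4, 3)
  run task-8 (needs (4, 3), free (4, 3)); after release of (1, 0) the pool is (5, 3)
  run task-0 (needs (5, 3), free (5, 3)); after release of (0, 1) the pool is (5, 4)
  run task-3 (needs (5, 4), free (5, 4)); after release of (1, 1) the pool is (6, 5)
  run task-2 (needs (6, 4), free (6, 5)); after release of (2, 0) the pool is (8, 5)
  run task-5 (needs (8, 5), free (8, 5)); after release of (1, 0) the pool is (9, 5)


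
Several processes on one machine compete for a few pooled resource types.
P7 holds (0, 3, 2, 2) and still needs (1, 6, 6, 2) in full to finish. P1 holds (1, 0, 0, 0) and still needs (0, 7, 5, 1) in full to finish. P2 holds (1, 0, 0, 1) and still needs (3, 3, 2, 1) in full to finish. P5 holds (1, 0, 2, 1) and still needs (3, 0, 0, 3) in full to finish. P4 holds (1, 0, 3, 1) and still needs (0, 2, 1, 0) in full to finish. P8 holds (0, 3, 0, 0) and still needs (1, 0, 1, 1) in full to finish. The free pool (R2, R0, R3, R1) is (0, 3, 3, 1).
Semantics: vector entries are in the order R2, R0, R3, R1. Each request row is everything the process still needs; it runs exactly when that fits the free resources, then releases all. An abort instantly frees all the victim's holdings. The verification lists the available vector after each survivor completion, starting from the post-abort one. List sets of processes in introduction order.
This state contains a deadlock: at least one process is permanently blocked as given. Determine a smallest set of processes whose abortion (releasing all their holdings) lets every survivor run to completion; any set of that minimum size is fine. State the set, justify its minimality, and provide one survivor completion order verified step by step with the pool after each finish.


The answer: abort P5.
Key observation: P2 was stuck for good until P5 gave back (1, 0, 2, 1); in the order shown it finishes at step 5.
Why nothing smaller works: aborting no one leaves the state deadlocked as given.
One survivor order: P8, P4, P7, P1, P2. Check, step by step (post-abort pool first):
  pool = (1, 3, 5, 2)
  P8 needs (1, 0, 1, 1) <= (1, 3, 5, 2) -> finishes; pool += (0, 3, 0, 0) = (1, 6, 5, 2)
  P4 needs (0, 2, 1, 0) <= (1, 6, 5, 2) -> finishes; pool += (1, 0, 3, 1) = (2, 6, 8, 3)
  P7 needs (1, 6, 6, 2) <= (2, 6, 8, 3) -> finishes; pool += (0, 3, 2, 2) = (2, 9, 10, 5)
  P1 needs (0, 7, 5, 1) <= (2, 9, 10, 5) -> finishes; pool += (1, 0, 0, 0) = (3, 9, 10, 5)
  P2 needs (3, 3, 2, 1) <= (3, 9, 10, 5) -> finishes; pool += (1, 0, 0, 1) = (4, 9, 10, 6)


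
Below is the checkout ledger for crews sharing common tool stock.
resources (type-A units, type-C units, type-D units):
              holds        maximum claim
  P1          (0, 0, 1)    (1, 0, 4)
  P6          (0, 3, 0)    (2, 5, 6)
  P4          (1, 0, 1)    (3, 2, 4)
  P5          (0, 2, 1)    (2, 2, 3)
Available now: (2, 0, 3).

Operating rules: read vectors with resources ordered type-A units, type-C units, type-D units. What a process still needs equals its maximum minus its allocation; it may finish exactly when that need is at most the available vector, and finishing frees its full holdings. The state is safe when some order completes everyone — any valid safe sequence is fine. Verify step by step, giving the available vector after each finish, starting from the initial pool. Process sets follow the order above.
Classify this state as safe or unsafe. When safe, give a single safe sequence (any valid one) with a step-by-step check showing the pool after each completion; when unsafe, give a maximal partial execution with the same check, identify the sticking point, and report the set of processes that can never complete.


The state is SAFE; one workable sequence: P5, P1, P4, P6.
Key observation: at P5 the run first touches a limit — (2, 0, 2) against (2, 0, 3), exact on a resource it actually requests.
Step-by-step check:
  pool = (2, 0, 3)
  run P5 (needs (2, 0, 2), free (2, 0, 3)); after release of (0, 2, 1) the pool is (2, 2, 4)
  run P1 (needs (1, 0, 3), free (2, 2, 4)); after release of (0, 0, 1) the pool is (2, 2, 5)
  run P4 (needs (2, 2, 3), free (2, 2, 5)); after release of (1, 0, 1) the pool is (3, 2, 6)
  run P6 (needs (2, 2, 6), free (3, 2, 6)); after release of (0, 3, 0) the pool is (3, 5, 6)
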